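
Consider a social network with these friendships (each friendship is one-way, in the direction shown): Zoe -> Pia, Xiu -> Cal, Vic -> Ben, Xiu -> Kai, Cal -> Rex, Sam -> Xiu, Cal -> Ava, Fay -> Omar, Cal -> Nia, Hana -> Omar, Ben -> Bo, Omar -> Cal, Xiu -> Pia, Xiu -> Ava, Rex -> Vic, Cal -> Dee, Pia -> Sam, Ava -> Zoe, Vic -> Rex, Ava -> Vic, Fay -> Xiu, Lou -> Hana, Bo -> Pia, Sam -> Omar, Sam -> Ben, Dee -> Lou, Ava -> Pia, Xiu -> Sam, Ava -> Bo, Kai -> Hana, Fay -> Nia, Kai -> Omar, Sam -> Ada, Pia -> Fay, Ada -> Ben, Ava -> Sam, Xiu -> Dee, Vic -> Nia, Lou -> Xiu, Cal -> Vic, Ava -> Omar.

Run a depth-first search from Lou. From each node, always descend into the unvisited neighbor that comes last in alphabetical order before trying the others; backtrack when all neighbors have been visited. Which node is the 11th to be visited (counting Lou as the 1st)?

Visit Lou
Lou → Xiu
Xiu → Sam
Sam → Omar
Omar → Cal
Cal → Vic
Vic → Rex
Vic → Nia
Vic → Ben
Ben → Bo
Bo → Pia
Pia → Fay
Cal → Dee
Cal → Ava
Ava → Zoe
Sam → Ada
Xiu → Kai
Kai → Hana

Visit order: Lou, Xiu, Sam, Omar, Cal, Vic, Rex, Nia, Ben, Bo, Pia, Fay, Dee, Ava, Zoe, Ada, Kai, Hana

Pia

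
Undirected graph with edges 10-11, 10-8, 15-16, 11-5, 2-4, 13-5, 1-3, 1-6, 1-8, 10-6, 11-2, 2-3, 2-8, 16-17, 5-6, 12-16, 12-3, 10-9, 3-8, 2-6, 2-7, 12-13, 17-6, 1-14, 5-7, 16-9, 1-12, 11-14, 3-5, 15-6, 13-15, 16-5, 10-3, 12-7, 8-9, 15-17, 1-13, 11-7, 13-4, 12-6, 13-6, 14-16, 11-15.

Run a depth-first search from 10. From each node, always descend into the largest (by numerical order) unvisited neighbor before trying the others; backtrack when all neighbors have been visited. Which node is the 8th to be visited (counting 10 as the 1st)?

Visit 10
10 → 11
11 → 15
15 → 17
17 → 16
16 → 14
14 → 1
1 → 13
13 → 12
12 → 7
7 → 5
5 → 6
6 → 2
2 → 8
8 → 9
8 → 3
2 → 4

Visit order: 10, 11, 15, 17, 16, 14, 1, 13, 12, 7, 5, 6, 2, 8, 9, 3, 4

13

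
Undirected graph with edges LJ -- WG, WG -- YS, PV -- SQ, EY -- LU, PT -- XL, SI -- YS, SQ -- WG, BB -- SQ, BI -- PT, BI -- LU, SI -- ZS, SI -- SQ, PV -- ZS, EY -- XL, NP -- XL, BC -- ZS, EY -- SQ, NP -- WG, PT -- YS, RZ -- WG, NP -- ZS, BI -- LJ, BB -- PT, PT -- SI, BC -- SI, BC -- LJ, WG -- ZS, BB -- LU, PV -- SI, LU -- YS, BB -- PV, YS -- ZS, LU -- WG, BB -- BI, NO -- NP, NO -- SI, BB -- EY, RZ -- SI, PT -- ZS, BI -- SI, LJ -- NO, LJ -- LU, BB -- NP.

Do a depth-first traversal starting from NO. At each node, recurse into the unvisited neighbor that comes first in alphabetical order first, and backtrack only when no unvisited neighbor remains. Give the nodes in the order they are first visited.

NO -> LJ -> BC -> SI -> BI -> BB -> EY -> LU -> WG -> NP -> XL -> PT -> YS -> ZS -> PV -> SQ -> RZ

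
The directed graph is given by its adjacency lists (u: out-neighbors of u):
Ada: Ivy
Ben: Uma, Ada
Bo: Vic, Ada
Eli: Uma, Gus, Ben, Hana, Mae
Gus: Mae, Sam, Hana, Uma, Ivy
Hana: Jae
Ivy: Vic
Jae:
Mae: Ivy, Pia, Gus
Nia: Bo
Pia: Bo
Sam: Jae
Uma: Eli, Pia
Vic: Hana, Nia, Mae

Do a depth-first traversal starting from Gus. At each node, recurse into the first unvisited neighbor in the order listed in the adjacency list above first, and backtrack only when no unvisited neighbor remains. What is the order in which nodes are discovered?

Visit Gus
Gus → Mae
Mae → Ivy
Ivy → Vic
Vic → Hana
Hana → Jae
Vic → Nia
Nia → Bo
Bo → Ada
Mae → Pia
Gus → Sam
Gus → Uma
Uma → Eli
Eli → Ben

Gus -> Mae -> Ivy -> Vic -> Hana -> Jae -> Nia -> Bo -> Ada -> Pia -> Sam -> Uma -> Eli -> Ben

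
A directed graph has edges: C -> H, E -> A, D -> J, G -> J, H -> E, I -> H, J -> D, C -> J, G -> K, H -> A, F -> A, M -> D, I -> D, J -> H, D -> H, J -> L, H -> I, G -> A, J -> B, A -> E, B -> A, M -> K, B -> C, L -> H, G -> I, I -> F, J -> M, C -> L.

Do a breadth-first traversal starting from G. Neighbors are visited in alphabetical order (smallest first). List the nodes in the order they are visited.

Visit G; enqueue A, I, J, K → queue [A, I, J, K]
Visit A; enqueue E → queue [I, J, K, E]
Visit I; enqueue D, F, H → queue [J, K, E, D, F, H]
Visit J; enqueue B, L, M → queue [K, E, D, F, H, B, L, M]
Visit K → queue [E, D, F, H, B, L, M]
Visit E → queue [D, F, H, B, L, M]
Visit D → queue [F, H, B, L, M]
Visit F → queue [H, B, L, M]
Visit H → queue [B, L, M]
Visit B; enqueue C → queue [L, M, C]
Visit L → queue [M, C]
Visit M → queue [C]
Visit C → queue []

G → A → I → J → K → E → D → F → H → B → L → M → C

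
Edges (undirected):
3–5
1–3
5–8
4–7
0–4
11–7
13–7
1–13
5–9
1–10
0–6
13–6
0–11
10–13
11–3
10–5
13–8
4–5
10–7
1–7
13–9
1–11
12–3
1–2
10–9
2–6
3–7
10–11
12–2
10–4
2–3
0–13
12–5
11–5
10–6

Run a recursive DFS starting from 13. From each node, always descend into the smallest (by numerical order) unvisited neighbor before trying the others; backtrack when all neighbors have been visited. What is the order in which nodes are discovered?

13, 0, 4, 5, 3, 1, 2, 6, 10, 7, 11, 9, 12, 8

Visit 13
13 → 0
0 → 4
4 → 5
5 → 3
3 → 1
1 → 2
2 → 6
6 → 10
10 → 7
7 → 11
10 → 9
2 → 12
5 → 8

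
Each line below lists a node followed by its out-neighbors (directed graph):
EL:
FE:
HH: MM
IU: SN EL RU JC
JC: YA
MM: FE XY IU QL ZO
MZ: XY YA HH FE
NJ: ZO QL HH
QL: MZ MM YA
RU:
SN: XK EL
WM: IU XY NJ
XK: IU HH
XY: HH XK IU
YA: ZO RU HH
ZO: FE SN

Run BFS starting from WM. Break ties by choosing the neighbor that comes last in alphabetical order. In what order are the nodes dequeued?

Visit WM; enqueue XY, NJ, IU → queue [XY, NJ, IU]
Visit XY; enqueue XK, HH → queue [NJ, IU, XK, HH]
Visit NJ; enqueue ZO, QL → queue [IU, XK, HH, ZO, QL]
Visit IU; enqueue SN, RU, JC, EL → queue [XK, HH, ZO, QL, SN, RU, JC, EL]
Visit XK → queue [HH, ZO, QL, SN, RU, JC, EL]
Visit HH; enqueue MM → queue [ZO, QL, SN, RU, JC, EL, MM]
Visit ZO; enqueue FE → queue [QL, SN, RU, JC, EL, MM, FE]
Visit QL; enqueue YA, MZ → queue [SN, RU, JC, EL, MM, FE, YA, MZ]
Visit SN → queue [RU, JC, EL, MM, FE, YA, MZ]
Visit RU → queue [JC, EL, MM, FE, YA, MZ]
Visit JC → queue [EL, MM, FE, YA, MZ]
Visit EL → queue [MM, FE, YA, MZ]
Visit MM → queue [FE, YA, MZ]
Visit FE → queue [YA, MZ]
Visit YA → queue [MZ]
Visit MZ → queue []

WM → XY → NJ → IU → XK → HH → ZO → QL → SN → RU → JC → EL → MM → FE → YA → MZ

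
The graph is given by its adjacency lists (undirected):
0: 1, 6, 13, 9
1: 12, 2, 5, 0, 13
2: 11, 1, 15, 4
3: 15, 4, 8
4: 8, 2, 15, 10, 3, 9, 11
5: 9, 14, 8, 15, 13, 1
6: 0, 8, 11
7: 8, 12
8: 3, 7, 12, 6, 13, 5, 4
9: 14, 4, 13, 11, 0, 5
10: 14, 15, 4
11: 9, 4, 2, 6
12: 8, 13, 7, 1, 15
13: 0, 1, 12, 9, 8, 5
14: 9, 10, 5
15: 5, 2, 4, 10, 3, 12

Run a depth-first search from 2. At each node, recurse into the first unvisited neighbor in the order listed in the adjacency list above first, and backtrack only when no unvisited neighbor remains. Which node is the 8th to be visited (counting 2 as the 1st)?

8

Visit 2
2 → 11
11 → 9
9 → 14
14 → 10
10 → 15
15 → 5
5 → 8
8 → 3
3 → 4
8 → 7
7 → 12
12 → 13
13 → 0
0 → 1
0 → 6

Visit order: 2, 11, 9, 14, 10, 15, 5, 8, 3, 4, 7, 12, 13, 0, 1, 6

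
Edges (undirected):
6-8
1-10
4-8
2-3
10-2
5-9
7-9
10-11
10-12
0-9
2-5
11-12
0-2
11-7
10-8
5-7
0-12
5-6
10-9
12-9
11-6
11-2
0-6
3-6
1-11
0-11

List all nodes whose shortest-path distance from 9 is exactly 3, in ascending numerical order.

Level 0: 9
Level 1: 0, 5, 7, 10, 12
Level 2: 1, 2, 6, 8, 11
Level 3: 3, 4

3, 4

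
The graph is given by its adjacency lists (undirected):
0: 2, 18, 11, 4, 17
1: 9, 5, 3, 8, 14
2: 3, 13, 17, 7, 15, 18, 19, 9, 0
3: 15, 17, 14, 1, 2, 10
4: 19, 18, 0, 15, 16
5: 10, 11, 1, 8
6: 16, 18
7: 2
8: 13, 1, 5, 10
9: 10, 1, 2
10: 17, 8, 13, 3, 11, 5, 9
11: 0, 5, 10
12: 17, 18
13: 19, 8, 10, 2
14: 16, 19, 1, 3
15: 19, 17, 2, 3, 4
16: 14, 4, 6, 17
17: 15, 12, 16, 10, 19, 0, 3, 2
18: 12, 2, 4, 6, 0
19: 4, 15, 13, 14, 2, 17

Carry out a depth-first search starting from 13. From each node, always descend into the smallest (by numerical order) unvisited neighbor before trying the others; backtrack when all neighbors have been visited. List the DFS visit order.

Visit 13
13 → 2
2 → 0
0 → 4
4 → 15
15 → 3
3 → 1
1 → 5
5 → 8
8 → 10
10 → 9
10 → 11
10 → 17
17 → 12
12 → 18
18 → 6
6 → 16
16 → 14
14 → 19
2 → 7

13 → 2 → 0 → 4 → 15 → 3 → 1 → 5 → 8 → 10 → 9 → 11 → 17 → 12 → 18 → 6 → 16 → 14 → 19 → 7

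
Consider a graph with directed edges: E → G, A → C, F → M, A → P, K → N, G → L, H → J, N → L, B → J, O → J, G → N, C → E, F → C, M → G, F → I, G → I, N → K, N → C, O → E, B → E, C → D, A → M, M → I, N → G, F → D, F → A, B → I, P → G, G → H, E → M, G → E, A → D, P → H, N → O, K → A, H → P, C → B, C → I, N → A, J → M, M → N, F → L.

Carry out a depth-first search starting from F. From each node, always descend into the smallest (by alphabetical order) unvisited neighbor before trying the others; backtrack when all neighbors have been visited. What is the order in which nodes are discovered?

F → A → C → B → E → G → H → J → M → I → N → K → L → O → P → D

Visit F
F → A
A → C
C → B
B → E
E → G
G → H
H → J
J → M
M → I
M → N
N → K
N → L
N → O
H → P
C → D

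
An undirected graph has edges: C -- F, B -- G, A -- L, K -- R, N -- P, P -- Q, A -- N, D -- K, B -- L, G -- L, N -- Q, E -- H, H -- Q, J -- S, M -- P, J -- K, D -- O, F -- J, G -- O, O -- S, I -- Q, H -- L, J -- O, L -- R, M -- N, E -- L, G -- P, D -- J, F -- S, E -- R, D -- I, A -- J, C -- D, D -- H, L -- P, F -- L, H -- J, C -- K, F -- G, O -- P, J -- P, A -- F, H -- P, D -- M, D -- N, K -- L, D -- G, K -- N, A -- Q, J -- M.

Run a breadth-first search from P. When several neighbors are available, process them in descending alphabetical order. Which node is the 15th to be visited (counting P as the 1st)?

Visit P; enqueue Q, O, N, M, L, J, H, G → queue [Q, O, N, M, L, J, H, G]
Visit Q; enqueue I, A → queue [O, N, M, L, J, H, G, I, A]
Visit O; enqueue S, D → queue [N, M, L, J, H, G, I, A, S, D]
Visit N; enqueue K → queue [M, L, J, H, G, I, A, S, D, K]
Visit M → queue [L, J, H, G, I, A, S, D, K]
Visit L; enqueue R, F, E, B → queue [J, H, G, I, A, S, D, K, R, F, E, B]
Visit J → queue [H, G, I, A, S, D, K, R, F, E, B]
Visit H → queue [G, I, A, S, D, K, R, F, E, B]
Visit G → queue [I, A, S, D, K, R, F, E, B]
Visit I → queue [A, S, D, K, R, F, E, B]
Visit A → queue [S, D, K, R, F, E, B]
Visit S → queue [D, K, R, F, E, B]
Visit D; enqueue C → queue [K, R, F, E, B, C]
Visit K → queue [R, F, E, B, C]
Visit R → queue [F, E, B, C]
Visit F → queue [E, B, C]
Visit E → queue [B, C]
Visit B → queue [C]
Visit C → queue []

Visit order: P, Q, O, N, M, L, J, H, G, I, A, S, D, K, R, F, E, B, C

R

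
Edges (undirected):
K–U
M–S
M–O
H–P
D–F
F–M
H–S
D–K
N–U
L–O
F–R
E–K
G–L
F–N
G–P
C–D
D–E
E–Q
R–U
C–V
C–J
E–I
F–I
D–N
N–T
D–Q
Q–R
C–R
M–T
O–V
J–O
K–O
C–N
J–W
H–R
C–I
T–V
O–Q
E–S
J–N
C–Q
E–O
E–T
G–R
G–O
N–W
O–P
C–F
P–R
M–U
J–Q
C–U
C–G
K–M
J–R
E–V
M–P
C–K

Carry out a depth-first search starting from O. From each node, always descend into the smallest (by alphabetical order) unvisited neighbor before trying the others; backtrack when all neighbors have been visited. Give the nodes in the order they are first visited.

O, E, D, C, F, I, M, K, U, N, J, Q, R, G, L, P, H, S, W, T, V

Visit O
O → E
E → D
D → C
C → F
F → I
F → M
M → K
K → U
U → N
N → J
J → Q
Q → R
R → G
G → L
G → P
P → H
H → S
J → W
N → T
T → V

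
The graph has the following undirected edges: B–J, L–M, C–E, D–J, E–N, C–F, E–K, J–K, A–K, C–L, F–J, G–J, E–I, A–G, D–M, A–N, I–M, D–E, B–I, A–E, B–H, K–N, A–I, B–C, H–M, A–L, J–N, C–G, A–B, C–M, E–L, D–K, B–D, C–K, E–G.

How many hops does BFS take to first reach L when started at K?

2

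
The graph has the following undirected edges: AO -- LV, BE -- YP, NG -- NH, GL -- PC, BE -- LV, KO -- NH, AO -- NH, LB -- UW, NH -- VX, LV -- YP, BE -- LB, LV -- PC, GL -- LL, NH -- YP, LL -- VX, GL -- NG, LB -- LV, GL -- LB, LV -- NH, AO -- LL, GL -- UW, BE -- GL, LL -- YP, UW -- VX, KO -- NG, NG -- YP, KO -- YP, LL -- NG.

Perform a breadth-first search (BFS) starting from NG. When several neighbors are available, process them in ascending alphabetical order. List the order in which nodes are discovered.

Visit NG; enqueue GL, KO, LL, NH, YP → queue [GL, KO, LL, NH, YP]
Visit GL; enqueue BE, LB, PC, UW → queue [KO, LL, NH, YP, BE, LB, PC, UW]
Visit KO → queue [LL, NH, YP, BE, LB, PC, UW]
Visit LL; enqueue AO, VX → queue [NH, YP, BE, LB, PC, UW, AO, VX]
Visit NH; enqueue LV → queue [YP, BE, LB, PC, UW, AO, VX, LV]
Visit YP → queue [BE, LB, PC, UW, AO, VX, LV]
Visit BE → queue [LB, PC, UW, AO, VX, LV]
Visit LB → queue [PC, UW, AO, VX, LV]
Visit PC → queue [UW, AO, VX, LV]
Visit UW → queue [AO, VX, LV]
Visit AO → queue [VX, LV]
Visit VX → queue [LV]
Visit LV → queue []

NG, GL, KO, LL, NH, YP, BE, LB, PC, UW, AO, VX, LV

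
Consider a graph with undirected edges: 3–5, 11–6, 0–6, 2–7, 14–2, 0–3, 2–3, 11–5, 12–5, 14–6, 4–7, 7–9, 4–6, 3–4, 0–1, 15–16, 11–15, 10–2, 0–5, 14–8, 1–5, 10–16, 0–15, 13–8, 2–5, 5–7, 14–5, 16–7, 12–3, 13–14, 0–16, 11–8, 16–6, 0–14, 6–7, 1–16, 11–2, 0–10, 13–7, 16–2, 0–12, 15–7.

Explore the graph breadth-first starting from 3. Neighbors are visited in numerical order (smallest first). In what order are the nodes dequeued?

Visit 3; enqueue 0, 2, 4, 5, 12 → queue [0, 2, 4, 5, 12]
Visit 0; enqueue 1, 6, 10, 14, 15, 16 → queue [2, 4, 5, 12, 1, 6, 10, 14, 15, 16]
Visit 2; enqueue 7, 11 → queue [4, 5, 12, 1, 6, 10, 14, 15, 16, 7, 11]
Visit 4 → queue [5, 12, 1, 6, 10, 14, 15, 16, 7, 11]
Visit 5 → queue [12, 1, 6, 10, 14, 15, 16, 7, 11]
Visit 12 → queue [1, 6, 10, 14, 15, 16, 7, 11]
Visit 1 → queue [6, 10, 14, 15, 16, 7, 11]
Visit 6 → queue [10, 14, 15, 16, 7, 11]
Visit 10 → queue [14, 15, 16, 7, 11]
Visit 14; enqueue 8, 13 → queue [15, 16, 7, 11, 8, 13]
Visit 15 → queue [16, 7, 11, 8, 13]
Visit 16 → queue [7, 11, 8, 13]
Visit 7; enqueue 9 → queue [11, 8, 13, 9]
Visit 11 → queue [8, 13, 9]
Visit 8 → queue [13, 9]
Visit 13 → queue [9]
Visit 9 → queue []

3, 0, 2, 4, 5, 12, 1, 6, 10, 14, 15, 16, 7, 11, 8, 13, 9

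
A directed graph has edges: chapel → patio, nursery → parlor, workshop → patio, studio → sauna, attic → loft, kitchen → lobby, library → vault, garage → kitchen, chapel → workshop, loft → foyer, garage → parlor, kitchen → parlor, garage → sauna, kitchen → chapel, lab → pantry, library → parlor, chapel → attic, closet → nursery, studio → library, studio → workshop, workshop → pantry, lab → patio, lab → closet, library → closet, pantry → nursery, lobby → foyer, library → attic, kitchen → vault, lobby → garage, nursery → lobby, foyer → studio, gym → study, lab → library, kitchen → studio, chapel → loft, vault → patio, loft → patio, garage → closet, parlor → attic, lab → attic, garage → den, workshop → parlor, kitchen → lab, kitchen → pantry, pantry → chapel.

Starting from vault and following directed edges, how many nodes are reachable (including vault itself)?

BFS from vault visits: vault, patio
Reachable nodes: 2 of 21 total.

2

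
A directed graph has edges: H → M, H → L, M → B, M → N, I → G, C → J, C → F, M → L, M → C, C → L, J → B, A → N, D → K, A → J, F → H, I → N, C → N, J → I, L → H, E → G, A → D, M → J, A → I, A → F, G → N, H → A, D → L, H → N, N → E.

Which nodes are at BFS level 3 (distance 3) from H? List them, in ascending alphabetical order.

G, K

Level 0: H
Level 1: A, L, M, N
Level 2: B, C, D, E, F, I, J
Level 3: G, K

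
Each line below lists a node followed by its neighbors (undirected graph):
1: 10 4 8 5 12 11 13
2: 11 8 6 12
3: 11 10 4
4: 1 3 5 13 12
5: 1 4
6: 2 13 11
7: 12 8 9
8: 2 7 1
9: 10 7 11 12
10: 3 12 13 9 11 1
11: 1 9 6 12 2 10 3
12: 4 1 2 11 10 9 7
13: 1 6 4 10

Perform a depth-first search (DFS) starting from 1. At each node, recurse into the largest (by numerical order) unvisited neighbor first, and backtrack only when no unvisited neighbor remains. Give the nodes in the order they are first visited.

Visit 1
1 → 13
13 → 10
10 → 12
12 → 11
11 → 9
9 → 7
7 → 8
8 → 2
2 → 6
11 → 3
3 → 4
4 → 5

1, 13, 10, 12, 11, 9, 7, 8, 2, 6, 3, 4, 5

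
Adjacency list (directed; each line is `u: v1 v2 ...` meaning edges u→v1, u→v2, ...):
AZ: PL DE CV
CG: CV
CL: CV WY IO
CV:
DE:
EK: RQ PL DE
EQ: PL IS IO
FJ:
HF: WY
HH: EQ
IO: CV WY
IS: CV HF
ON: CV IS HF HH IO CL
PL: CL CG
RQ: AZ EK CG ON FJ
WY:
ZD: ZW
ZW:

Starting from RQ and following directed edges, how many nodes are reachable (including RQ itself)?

16

BFS from RQ visits: RQ, ON, FJ, EK, CG, AZ, IS, IO, HH, HF, CV, CL, PL, DE, WY, EQ
Reachable nodes: 16 of 18 total.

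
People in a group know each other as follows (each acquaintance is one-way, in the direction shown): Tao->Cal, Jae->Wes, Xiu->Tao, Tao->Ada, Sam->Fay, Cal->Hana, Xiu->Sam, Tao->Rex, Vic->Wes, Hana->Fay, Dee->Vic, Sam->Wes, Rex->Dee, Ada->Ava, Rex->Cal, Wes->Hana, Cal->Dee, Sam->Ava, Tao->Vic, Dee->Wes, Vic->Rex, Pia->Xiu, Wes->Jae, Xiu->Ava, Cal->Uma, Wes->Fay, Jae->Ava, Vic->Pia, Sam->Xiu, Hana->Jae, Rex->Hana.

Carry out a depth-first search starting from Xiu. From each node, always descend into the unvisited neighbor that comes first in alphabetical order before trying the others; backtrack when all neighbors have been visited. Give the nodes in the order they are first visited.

Xiu Ava Sam Fay Wes Hana Jae Tao Ada Cal Dee Vic Pia Rex Uma

Visit Xiu
Xiu → Ava
Xiu → Sam
Sam → Fay
Sam → Wes
Wes → Hana
Hana → Jae
Xiu → Tao
Tao → Ada
Tao → Cal
Cal → Dee
Dee → Vic
Vic → Pia
Vic → Rex
Cal → Uma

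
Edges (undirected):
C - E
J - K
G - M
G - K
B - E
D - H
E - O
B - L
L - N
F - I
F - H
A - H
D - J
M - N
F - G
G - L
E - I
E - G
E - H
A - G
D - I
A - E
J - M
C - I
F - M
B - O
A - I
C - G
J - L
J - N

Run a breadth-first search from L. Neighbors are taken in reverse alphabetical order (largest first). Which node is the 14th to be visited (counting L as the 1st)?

Visit L; enqueue N, J, G, B → queue [N, J, G, B]
Visit N; enqueue M → queue [J, G, B, M]
Visit J; enqueue K, D → queue [G, B, M, K, D]
Visit G; enqueue F, E, C, A → queue [B, M, K, D, F, E, C, A]
Visit B; enqueue O → queue [M, K, D, F, E, C, A, O]
Visit M → queue [K, D, F, E, C, A, O]
Visit K → queue [D, F, E, C, A, O]
Visit D; enqueue I, H → queue [F, E, C, A, O, I, H]
Visit F → queue [E, C, A, O, I, H]
Visit E → queue [C, A, O, I, H]
Visit C → queue [A, O, I, H]
Visit A → queue [O, I, H]
Visit O → queue [I, H]
Visit I → queue [H]
Visit H → queue []

Visit order: L, N, J, G, B, M, K, D, F, E, C, A, O, I, H

I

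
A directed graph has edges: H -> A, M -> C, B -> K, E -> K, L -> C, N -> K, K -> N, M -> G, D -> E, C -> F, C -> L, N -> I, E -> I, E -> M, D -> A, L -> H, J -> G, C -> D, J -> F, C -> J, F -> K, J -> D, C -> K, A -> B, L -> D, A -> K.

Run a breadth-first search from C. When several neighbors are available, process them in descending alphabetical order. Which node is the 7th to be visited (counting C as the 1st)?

Visit C; enqueue L, K, J, F, D → queue [L, K, J, F, D]
Visit L; enqueue H → queue [K, J, F, D, H]
Visit K; enqueue N → queue [J, F, D, H, N]
Visit J; enqueue G → queue [F, D, H, N, G]
Visit F → queue [D, H, N, G]
Visit D; enqueue E, A → queue [H, N, G, E, A]
Visit H → queue [N, G, E, A]
Visit N; enqueue I → queue [G, E, A, I]
Visit G → queue [E, A, I]
Visit E; enqueue M → queue [A, I, M]
Visit A; enqueue B → queue [I, M, B]
Visit I → queue [M, B]
Visit M → queue [B]
Visit B → queue []

Visit order: C, L, K, J, F, D, H, N, G, E, A, I, M, B

H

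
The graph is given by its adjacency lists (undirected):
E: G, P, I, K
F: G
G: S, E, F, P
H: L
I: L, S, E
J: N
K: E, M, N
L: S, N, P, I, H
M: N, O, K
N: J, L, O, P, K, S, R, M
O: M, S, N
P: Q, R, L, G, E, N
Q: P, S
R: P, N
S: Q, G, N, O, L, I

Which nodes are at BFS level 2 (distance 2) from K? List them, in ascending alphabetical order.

Level 0: K
Level 1: E, M, N
Level 2: G, I, J, L, O, P, R, S
Level 3: F, H, Q

G, I, J, L, O, P, R, S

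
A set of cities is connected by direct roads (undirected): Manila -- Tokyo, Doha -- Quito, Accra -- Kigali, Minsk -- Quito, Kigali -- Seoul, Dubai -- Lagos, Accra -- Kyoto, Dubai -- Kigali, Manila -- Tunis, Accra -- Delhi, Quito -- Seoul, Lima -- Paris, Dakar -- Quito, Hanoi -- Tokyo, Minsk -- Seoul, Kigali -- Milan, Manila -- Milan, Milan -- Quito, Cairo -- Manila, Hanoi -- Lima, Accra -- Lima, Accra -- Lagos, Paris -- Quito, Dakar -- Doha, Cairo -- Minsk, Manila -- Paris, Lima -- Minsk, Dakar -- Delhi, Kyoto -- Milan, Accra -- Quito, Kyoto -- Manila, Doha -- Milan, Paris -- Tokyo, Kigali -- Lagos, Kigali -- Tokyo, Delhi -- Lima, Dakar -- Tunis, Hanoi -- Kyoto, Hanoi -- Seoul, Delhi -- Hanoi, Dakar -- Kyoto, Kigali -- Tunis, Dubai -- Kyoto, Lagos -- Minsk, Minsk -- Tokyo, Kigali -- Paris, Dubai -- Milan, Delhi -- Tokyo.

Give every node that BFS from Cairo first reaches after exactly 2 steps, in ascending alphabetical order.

Kyoto, Lagos, Lima, Milan, Paris, Quito, Seoul, Tokyo, Tunis

Level 0: Cairo
Level 1: Manila, Minsk
Level 2: Kyoto, Lagos, Lima, Milan, Paris, Quito, Seoul, Tokyo, Tunis
Level 3: Accra, Dakar, Delhi, Doha, Dubai, Hanoi, Kigali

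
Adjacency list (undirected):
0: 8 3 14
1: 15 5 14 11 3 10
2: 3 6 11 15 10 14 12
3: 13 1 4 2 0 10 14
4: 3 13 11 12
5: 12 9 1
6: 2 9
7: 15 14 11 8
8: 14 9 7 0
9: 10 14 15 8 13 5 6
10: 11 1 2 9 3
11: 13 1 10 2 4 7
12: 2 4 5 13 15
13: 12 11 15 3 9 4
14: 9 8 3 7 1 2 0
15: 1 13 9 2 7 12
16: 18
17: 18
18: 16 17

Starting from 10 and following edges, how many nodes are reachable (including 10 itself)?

16

BFS from 10 visits: 10, 1, 2, 3, 9, 11, 5, 14, 15, 6, 12, 0, 4, 13, 8, 7
Reachable nodes: 16 of 19 total.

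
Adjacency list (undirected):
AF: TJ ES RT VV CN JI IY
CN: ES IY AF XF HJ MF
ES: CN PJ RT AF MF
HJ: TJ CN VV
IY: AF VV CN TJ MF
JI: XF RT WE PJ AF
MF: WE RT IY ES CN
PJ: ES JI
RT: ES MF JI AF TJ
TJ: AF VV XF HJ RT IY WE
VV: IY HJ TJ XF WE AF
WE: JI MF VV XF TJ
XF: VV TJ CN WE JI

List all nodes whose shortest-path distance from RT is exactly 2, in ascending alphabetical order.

Level 0: RT
Level 1: AF, ES, JI, MF, TJ
Level 2: CN, HJ, IY, PJ, VV, WE, XF

CN, HJ, IY, PJ, VV, WE, XF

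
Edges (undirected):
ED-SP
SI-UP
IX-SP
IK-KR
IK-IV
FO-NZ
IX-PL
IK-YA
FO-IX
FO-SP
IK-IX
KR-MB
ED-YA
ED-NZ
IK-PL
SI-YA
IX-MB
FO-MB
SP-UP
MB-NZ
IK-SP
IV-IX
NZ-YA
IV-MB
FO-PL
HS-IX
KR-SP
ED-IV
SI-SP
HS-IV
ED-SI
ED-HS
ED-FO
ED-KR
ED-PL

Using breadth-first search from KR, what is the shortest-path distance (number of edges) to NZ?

Level 0: KR
Level 1: ED, IK, MB, SP
Level 2: FO, HS, IV, IX, NZ, PL, SI, UP, YA
NZ first appears at level 2.

2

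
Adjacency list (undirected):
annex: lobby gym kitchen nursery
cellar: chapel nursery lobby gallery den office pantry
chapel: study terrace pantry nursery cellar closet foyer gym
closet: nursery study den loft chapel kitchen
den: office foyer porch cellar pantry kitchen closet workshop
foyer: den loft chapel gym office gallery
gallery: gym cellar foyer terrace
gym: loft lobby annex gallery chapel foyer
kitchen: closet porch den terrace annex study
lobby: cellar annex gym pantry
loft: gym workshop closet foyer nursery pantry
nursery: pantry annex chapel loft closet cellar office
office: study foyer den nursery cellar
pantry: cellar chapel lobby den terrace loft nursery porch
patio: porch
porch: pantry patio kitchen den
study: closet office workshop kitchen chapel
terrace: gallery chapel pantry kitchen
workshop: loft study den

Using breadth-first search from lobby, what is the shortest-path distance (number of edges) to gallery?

Level 0: lobby
Level 1: annex, cellar, gym, pantry
Level 2: chapel, den, foyer, gallery, kitchen, loft, nursery, office, porch, terrace
Level 3: closet, patio, study, workshop
gallery first appears at level 2.

2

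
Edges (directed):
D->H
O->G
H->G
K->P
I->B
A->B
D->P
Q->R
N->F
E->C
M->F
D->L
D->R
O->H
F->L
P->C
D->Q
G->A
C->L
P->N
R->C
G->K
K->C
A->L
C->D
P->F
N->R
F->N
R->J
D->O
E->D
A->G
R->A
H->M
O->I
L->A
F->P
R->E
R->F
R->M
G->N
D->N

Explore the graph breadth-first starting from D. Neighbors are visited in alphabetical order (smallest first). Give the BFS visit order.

D H L N O P Q R G M A F I C E J K B

Visit D; enqueue H, L, N, O, P, Q, R → queue [H, L, N, O, P, Q, R]
Visit H; enqueue G, M → queue [L, N, O, P, Q, R, G, M]
Visit L; enqueue A → queue [N, O, P, Q, R, G, M, A]
Visit N; enqueue F → queue [O, P, Q, R, G, M, A, F]
Visit O; enqueue I → queue [P, Q, R, G, M, A, F, I]
Visit P; enqueue C → queue [Q, R, G, M, A, F, I, C]
Visit Q → queue [R, G, M, A, F, I, C]
Visit R; enqueue E, J → queue [G, M, A, F, I, C, E, J]
Visit G; enqueue K → queue [M, A, F, I, C, E, J, K]
Visit M → queue [A, F, I, C, E, J, K]
Visit A; enqueue B → queue [F, I, C, E, J, K, B]
Visit F → queue [I, C, E, J, K, B]
Visit I → queue [C, E, J, K, B]
Visit C → queue [E, J, K, B]
Visit E → queue [J, K, B]
Visit J → queue [K, B]
Visit K → queue [B]
Visit B → queue []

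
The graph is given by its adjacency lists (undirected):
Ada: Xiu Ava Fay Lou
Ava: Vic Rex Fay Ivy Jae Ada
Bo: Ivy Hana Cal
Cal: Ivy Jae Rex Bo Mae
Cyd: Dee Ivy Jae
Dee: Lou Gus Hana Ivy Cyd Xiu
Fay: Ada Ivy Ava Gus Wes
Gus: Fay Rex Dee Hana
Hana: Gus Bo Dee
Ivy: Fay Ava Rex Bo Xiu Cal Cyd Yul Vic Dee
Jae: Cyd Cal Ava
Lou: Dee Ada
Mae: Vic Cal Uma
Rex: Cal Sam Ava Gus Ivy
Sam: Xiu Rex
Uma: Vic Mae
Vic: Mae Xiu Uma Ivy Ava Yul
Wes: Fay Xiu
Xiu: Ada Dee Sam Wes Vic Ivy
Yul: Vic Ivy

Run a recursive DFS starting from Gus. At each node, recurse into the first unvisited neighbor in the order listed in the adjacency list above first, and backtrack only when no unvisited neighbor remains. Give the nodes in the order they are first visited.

Gus, Fay, Ada, Xiu, Dee, Lou, Hana, Bo, Ivy, Ava, Vic, Mae, Cal, Jae, Cyd, Rex, Sam, Uma, Yul, Wes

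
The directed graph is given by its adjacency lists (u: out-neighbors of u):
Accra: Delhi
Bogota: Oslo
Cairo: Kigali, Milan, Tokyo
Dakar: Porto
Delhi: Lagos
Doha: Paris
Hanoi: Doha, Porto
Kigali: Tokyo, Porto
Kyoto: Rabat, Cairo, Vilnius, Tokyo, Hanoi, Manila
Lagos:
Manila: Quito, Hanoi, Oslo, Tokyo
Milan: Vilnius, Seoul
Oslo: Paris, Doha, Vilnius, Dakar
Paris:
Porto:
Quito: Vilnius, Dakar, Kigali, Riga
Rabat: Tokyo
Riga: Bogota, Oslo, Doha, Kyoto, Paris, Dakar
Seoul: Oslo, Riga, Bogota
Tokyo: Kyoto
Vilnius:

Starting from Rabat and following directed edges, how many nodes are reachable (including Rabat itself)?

BFS from Rabat visits: Rabat, Tokyo, Kyoto, Cairo, Vilnius, Hanoi, Manila, Kigali, Milan, Doha, Porto, Quito, Oslo, Seoul, Paris, Dakar, Riga, Bogota
Reachable nodes: 18 of 21 total.

18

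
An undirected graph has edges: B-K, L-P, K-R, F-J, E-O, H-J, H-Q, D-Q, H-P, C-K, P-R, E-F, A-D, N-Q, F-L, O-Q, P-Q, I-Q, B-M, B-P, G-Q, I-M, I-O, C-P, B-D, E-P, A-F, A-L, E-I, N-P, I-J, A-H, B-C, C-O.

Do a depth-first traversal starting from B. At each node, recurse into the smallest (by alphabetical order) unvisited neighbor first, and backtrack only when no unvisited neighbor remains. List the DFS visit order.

Visit B
B → C
C → K
K → R
R → P
P → E
E → F
F → A
A → D
D → Q
Q → G
Q → H
H → J
J → I
I → M
I → O
Q → N
A → L

B C K R P E F A D Q G H J I M O N L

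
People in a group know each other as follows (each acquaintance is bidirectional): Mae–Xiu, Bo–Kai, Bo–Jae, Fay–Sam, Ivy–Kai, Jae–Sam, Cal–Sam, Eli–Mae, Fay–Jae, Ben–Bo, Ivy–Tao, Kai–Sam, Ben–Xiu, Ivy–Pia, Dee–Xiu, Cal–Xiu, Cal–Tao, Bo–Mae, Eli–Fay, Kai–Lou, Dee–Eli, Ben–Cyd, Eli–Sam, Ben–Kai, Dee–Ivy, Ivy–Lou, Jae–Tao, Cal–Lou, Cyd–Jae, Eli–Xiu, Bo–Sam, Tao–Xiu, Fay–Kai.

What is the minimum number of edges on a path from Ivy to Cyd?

Level 0: Ivy
Level 1: Dee, Kai, Lou, Pia, Tao
Level 2: Ben, Bo, Cal, Eli, Fay, Jae, Sam, Xiu
Level 3: Cyd, Mae
Cyd first appears at level 3.

3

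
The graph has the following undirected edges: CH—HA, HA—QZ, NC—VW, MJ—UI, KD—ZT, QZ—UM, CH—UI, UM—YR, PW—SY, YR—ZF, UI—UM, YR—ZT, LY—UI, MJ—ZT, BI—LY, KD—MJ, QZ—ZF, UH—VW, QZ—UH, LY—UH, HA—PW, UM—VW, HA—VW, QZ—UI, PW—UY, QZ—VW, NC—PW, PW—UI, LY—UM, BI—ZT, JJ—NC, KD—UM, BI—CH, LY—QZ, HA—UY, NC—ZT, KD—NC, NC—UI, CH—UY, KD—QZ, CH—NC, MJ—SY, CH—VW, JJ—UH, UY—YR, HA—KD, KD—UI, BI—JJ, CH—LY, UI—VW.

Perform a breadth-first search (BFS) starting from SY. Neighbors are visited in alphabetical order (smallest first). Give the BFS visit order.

SY MJ PW KD UI ZT HA NC UY QZ UM CH LY VW BI YR JJ UH ZF

Visit SY; enqueue MJ, PW → queue [MJ, PW]
Visit MJ; enqueue KD, UI, ZT → queue [PW, KD, UI, ZT]
Visit PW; enqueue HA, NC, UY → queue [KD, UI, ZT, HA, NC, UY]
Visit KD; enqueue QZ, UM → queue [UI, ZT, HA, NC, UY, QZ, UM]
Visit UI; enqueue CH, LY, VW → queue [ZT, HA, NC, UY, QZ, UM, CH, LY, VW]
Visit ZT; enqueue BI, YR → queue [HA, NC, UY, QZ, UM, CH, LY, VW, BI, YR]
Visit HA → queue [NC, UY, QZ, UM, CH, LY, VW, BI, YR]
Visit NC; enqueue JJ → queue [UY, QZ, UM, CH, LY, VW, BI, YR, JJ]
Visit UY → queue [QZ, UM, CH, LY, VW, BI, YR, JJ]
Visit QZ; enqueue UH, ZF → queue [UM, CH, LY, VW, BI, YR, JJ, UH, ZF]
Visit UM → queue [CH, LY, VW, BI, YR, JJ, UH, ZF]
Visit CH → queue [LY, VW, BI, YR, JJ, UH, ZF]
Visit LY → queue [VW, BI, YR, JJ, UH, ZF]
Visit VW → queue [BI, YR, JJ, UH, ZF]
Visit BI → queue [YR, JJ, UH, ZF]
Visit YR → queue [JJ, UH, ZF]
Visit JJ → queue [UH, ZF]
Visit UH → queue [ZF]
Visit ZF → queue []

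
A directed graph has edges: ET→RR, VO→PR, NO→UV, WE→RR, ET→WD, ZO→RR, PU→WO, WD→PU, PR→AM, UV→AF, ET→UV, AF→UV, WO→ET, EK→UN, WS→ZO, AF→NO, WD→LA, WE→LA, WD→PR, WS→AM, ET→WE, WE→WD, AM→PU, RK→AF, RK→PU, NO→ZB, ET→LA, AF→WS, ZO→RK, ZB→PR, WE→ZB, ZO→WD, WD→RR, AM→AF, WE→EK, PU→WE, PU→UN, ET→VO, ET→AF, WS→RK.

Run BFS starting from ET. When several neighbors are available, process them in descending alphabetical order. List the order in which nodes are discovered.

Visit ET; enqueue WE, WD, VO, UV, RR, LA, AF → queue [WE, WD, VO, UV, RR, LA, AF]
Visit WE; enqueue ZB, EK → queue [WD, VO, UV, RR, LA, AF, ZB, EK]
Visit WD; enqueue PU, PR → queue [VO, UV, RR, LA, AF, ZB, EK, PU, PR]
Visit VO → queue [UV, RR, LA, AF, ZB, EK, PU, PR]
Visit UV → queue [RR, LA, AF, ZB, EK, PU, PR]
Visit RR → queue [LA, AF, ZB, EK, PU, PR]
Visit LA → queue [AF, ZB, EK, PU, PR]
Visit AF; enqueue WS, NO → queue [ZB, EK, PU, PR, WS, NO]
Visit ZB → queue [EK, PU, PR, WS, NO]
Visit EK; enqueue UN → queue [PU, PR, WS, NO, UN]
Visit PU; enqueue WO → queue [PR, WS, NO, UN, WO]
Visit PR; enqueue AM → queue [WS, NO, UN, WO, AM]
Visit WS; enqueue ZO, RK → queue [NO, UN, WO, AM, ZO, RK]
Visit NO → queue [UN, WO, AM, ZO, RK]
Visit UN → queue [WO, AM, ZO, RK]
Visit WO → queue [AM, ZO, RK]
Visit AM → queue [ZO, RK]
Visit ZO → queue [RK]
Visit RK → queue []

ET, WE, WD, VO, UV, RR, LA, AF, ZB, EK, PU, PR, WS, NO, UN, WO, AM, ZO, RK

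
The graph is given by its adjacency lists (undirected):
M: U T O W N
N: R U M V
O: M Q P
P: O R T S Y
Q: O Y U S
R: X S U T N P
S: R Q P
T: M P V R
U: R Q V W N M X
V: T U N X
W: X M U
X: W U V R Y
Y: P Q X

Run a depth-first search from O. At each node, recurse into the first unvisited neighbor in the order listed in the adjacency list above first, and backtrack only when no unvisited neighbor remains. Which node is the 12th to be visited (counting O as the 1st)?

Visit O
O → M
M → U
U → R
R → X
X → W
X → V
V → T
T → P
P → S
S → Q
Q → Y
V → N

Visit order: O, M, U, R, X, W, V, T, P, S, Q, Y, N

Y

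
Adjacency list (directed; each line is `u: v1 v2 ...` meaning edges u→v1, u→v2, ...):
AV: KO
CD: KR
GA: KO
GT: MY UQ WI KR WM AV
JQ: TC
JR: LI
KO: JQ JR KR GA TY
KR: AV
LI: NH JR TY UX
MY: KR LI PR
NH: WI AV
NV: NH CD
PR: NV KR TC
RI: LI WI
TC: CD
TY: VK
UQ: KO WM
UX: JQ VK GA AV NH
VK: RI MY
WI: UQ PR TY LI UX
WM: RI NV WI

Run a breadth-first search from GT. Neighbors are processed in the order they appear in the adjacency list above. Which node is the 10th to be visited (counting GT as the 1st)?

Visit GT; enqueue MY, UQ, WI, KR, WM, AV → queue [MY, UQ, WI, KR, WM, AV]
Visit MY; enqueue LI, PR → queue [UQ, WI, KR, WM, AV, LI, PR]
Visit UQ; enqueue KO → queue [WI, KR, WM, AV, LI, PR, KO]
Visit WI; enqueue TY, UX → queue [KR, WM, AV, LI, PR, KO, TY, UX]
Visit KR → queue [WM, AV, LI, PR, KO, TY, UX]
Visit WM; enqueue RI, NV → queue [AV, LI, PR, KO, TY, UX, RI, NV]
Visit AV → queue [LI, PR, KO, TY, UX, RI, NV]
Visit LI; enqueue NH, JR → queue [PR, KO, TY, UX, RI, NV, NH, JR]
Visit PR; enqueue TC → queue [KO, TY, UX, RI, NV, NH, JR, TC]
Visit KO; enqueue JQ, GA → queue [TY, UX, RI, NV, NH, JR, TC, JQ, GA]
Visit TY; enqueue VK → queue [UX, RI, NV, NH, JR, TC, JQ, GA, VK]
Visit UX → queue [RI, NV, NH, JR, TC, JQ, GA, VK]
Visit RI → queue [NV, NH, JR, TC, JQ, GA, VK]
Visit NV; enqueue CD → queue [NH, JR, TC, JQ, GA, VK, CD]
Visit NH → queue [JR, TC, JQ, GA, VK, CD]
Visit JR → queue [TC, JQ, GA, VK, CD]
Visit TC → queue [JQ, GA, VK, CD]
Visit JQ → queue [GA, VK, CD]
Visit GA → queue [VK, CD]
Visit VK → queue [CD]
Visit CD → queue []

Visit order: GT, MY, UQ, WI, KR, WM, AV, LI, PR, KO, TY, UX, RI, NV, NH, JR, TC, JQ, GA, VK, CD

KO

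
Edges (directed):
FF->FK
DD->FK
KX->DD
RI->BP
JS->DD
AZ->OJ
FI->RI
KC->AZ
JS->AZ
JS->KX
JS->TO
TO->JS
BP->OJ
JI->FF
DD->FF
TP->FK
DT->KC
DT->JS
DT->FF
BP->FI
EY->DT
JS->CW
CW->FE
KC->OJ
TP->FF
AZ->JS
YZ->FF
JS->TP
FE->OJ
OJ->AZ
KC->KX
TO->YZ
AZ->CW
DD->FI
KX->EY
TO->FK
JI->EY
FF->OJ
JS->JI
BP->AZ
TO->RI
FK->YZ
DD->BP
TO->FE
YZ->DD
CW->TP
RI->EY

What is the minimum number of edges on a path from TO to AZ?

Level 0: TO
Level 1: FE, FK, JS, RI, YZ
Level 2: AZ, BP, CW, DD, EY, FF, JI, KX, OJ, TP
Level 3: DT, FI
Level 4: KC
AZ first appears at level 2.

2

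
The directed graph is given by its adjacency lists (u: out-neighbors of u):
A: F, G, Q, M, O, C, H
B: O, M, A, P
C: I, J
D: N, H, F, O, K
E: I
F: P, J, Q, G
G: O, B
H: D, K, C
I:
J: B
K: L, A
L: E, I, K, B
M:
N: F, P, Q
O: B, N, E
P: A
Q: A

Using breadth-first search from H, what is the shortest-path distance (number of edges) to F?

2

Level 0: H
Level 1: C, D, K
Level 2: A, F, I, J, L, N, O
Level 3: B, E, G, M, P, Q
F first appears at level 2.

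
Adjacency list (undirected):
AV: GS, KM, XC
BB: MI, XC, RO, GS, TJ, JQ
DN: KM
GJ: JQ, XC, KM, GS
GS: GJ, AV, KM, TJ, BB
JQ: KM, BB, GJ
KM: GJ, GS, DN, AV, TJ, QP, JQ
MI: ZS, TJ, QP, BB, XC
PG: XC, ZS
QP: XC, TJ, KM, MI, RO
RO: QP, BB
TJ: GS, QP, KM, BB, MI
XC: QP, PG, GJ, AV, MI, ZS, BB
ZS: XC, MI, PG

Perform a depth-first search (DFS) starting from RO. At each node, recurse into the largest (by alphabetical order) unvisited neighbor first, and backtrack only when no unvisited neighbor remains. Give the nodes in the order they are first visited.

Visit RO
RO → QP
QP → XC
XC → ZS
ZS → PG
ZS → MI
MI → TJ
TJ → KM
KM → JQ
JQ → GJ
GJ → GS
GS → BB
GS → AV
KM → DN

RO QP XC ZS PG MI TJ KM JQ GJ GS BB AV DN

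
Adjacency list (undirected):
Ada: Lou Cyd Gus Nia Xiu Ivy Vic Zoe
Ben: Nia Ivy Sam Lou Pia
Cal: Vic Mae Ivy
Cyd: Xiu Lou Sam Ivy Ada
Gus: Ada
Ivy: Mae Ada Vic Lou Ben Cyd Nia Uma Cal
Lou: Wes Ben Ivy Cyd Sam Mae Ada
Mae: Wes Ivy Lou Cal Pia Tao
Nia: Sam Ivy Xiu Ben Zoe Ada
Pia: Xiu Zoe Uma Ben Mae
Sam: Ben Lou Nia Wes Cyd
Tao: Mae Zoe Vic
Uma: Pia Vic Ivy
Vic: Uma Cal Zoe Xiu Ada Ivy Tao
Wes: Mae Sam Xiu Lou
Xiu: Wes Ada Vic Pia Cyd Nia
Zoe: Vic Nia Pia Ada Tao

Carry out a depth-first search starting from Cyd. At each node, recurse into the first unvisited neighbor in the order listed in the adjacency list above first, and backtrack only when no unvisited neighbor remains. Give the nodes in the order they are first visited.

Visit Cyd
Cyd → Xiu
Xiu → Wes
Wes → Mae
Mae → Ivy
Ivy → Ada
Ada → Lou
Lou → Ben
Ben → Nia
Nia → Sam
Nia → Zoe
Zoe → Vic
Vic → Uma
Uma → Pia
Vic → Cal
Vic → Tao
Ada → Gus

Cyd -> Xiu -> Wes -> Mae -> Ivy -> Ada -> Lou -> Ben -> Nia -> Sam -> Zoe -> Vic -> Uma -> Pia -> Cal -> Tao -> Gus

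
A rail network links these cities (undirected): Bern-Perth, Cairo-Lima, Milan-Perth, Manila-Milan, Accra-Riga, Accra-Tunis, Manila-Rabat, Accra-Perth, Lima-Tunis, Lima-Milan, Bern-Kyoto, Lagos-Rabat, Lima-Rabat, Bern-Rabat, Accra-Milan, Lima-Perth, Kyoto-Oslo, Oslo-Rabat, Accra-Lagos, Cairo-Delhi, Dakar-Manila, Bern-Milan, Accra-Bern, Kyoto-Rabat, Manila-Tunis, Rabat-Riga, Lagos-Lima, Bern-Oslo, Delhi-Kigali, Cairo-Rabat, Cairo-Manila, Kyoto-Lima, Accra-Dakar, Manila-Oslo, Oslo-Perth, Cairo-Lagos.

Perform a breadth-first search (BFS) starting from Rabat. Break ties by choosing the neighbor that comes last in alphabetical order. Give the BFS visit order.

Visit Rabat; enqueue Riga, Oslo, Manila, Lima, Lagos, Kyoto, Cairo, Bern → queue [Riga, Oslo, Manila, Lima, Lagos, Kyoto, Cairo, Bern]
Visit Riga; enqueue Accra → queue [Oslo, Manila, Lima, Lagos, Kyoto, Cairo, Bern, Accra]
Visit Oslo; enqueue Perth → queue [Manila, Lima, Lagos, Kyoto, Cairo, Bern, Accra, Perth]
Visit Manila; enqueue Tunis, Milan, Dakar → queue [Lima, Lagos, Kyoto, Cairo, Bern, Accra, Perth, Tunis, Milan, Dakar]
Visit Lima → queue [Lagos, Kyoto, Cairo, Bern, Accra, Perth, Tunis, Milan, Dakar]
Visit Lagos → queue [Kyoto, Cairo, Bern, Accra, Perth, Tunis, Milan, Dakar]
Visit Kyoto → queue [Cairo, Bern, Accra, Perth, Tunis, Milan, Dakar]
Visit Cairo; enqueue Delhi → queue [Bern, Accra, Perth, Tunis, Milan, Dakar, Delhi]
Visit Bern → queue [Accra, Perth, Tunis, Milan, Dakar, Delhi]
Visit Accra → queue [Perth, Tunis, Milan, Dakar, Delhi]
Visit Perth → queue [Tunis, Milan, Dakar, Delhi]
Visit Tunis → queue [Milan, Dakar, Delhi]
Visit Milan → queue [Dakar, Delhi]
Visit Dakar → queue [Delhi]
Visit Delhi; enqueue Kigali → queue [Kigali]
Visit Kigali → queue []

Rabat → Riga → Oslo → Manila → Lima → Lagos → Kyoto → Cairo → Bern → Accra → Perth → Tunis → Milan → Dakar → Delhi → Kigali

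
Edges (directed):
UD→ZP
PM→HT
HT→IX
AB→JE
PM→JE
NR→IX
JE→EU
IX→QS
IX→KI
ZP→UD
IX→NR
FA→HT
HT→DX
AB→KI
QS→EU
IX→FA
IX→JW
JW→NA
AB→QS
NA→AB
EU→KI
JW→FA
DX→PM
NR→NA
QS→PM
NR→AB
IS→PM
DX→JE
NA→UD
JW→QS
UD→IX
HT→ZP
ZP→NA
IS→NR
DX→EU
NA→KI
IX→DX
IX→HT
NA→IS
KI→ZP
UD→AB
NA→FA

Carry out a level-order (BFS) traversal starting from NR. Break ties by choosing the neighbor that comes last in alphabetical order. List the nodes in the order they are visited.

NR -> NA -> IX -> AB -> UD -> KI -> IS -> FA -> QS -> JW -> HT -> DX -> JE -> ZP -> PM -> EU

Visit NR; enqueue NA, IX, AB → queue [NA, IX, AB]
Visit NA; enqueue UD, KI, IS, FA → queue [IX, AB, UD, KI, IS, FA]
Visit IX; enqueue QS, JW, HT, DX → queue [AB, UD, KI, IS, FA, QS, JW, HT, DX]
Visit AB; enqueue JE → queue [UD, KI, IS, FA, QS, JW, HT, DX, JE]
Visit UD; enqueue ZP → queue [KI, IS, FA, QS, JW, HT, DX, JE, ZP]
Visit KI → queue [IS, FA, QS, JW, HT, DX, JE, ZP]
Visit IS; enqueue PM → queue [FA, QS, JW, HT, DX, JE, ZP, PM]
Visit FA → queue [QS, JW, HT, DX, JE, ZP, PM]
Visit QS; enqueue EU → queue [JW, HT, DX, JE, ZP, PM, EU]
Visit JW → queue [HT, DX, JE, ZP, PM, EU]
Visit HT → queue [DX, JE, ZP, PM, EU]
Visit DX → queue [JE, ZP, PM, EU]
Visit JE → queue [ZP, PM, EU]
Visit ZP → queue [PM, EU]
Visit PM → queue [EU]
Visit EU → queue []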